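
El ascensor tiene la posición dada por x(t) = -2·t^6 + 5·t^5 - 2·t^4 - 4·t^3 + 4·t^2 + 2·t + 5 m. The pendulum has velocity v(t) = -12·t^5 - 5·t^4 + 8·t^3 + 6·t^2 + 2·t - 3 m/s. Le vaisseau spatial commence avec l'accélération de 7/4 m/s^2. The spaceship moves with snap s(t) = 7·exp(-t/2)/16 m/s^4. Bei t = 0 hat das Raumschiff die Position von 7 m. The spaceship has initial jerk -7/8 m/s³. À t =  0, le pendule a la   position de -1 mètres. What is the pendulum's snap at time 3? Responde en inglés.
Starting from velocity v(t) = -12·t^5 - 5·t^4 + 8·t^3 + 6·t^2 + 2·t - 3, we take 3 derivatives. Differentiating velocity, we get acceleration: a(t) = -60·t^4 - 20·t^3 + 24·t^2 + 12·t + 2. Differentiating acceleration, we get jerk: j(t) = -240·t^3 - 60·t^2 + 48·t + 12. Taking d/dt of j(t), we find s(t) = -720·t^2 - 120·t + 48. From the given snap equation s(t) = -720·t^2 - 120·t + 48, we substitute t = 3 to get s = -6792.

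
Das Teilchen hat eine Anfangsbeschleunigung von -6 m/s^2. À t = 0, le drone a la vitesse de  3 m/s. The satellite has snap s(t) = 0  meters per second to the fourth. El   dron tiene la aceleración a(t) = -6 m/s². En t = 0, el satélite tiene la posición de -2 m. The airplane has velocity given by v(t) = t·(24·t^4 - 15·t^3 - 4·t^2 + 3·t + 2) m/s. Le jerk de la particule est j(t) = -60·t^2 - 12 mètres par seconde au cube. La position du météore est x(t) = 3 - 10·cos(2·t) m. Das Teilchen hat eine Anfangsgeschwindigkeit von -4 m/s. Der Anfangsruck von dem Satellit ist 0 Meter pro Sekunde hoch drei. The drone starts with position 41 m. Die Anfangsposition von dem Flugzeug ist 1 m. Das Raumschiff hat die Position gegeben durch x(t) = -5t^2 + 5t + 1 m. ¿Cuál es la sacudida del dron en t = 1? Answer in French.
Nous devons dériver notre équation de l'accélération a(t) = -6 1 fois. En dérivant l'accélération, nous obtenons le jerk: j(t) = 0. De l'équation du jerk j(t) = 0, nous substituons t = 1 pour obtenir j = 0.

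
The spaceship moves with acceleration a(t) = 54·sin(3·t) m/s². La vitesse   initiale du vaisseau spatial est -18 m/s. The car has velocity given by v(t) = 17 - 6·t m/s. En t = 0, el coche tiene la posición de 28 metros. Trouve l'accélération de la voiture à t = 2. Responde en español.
Debemos derivar nuestra ecuación de la velocidad v(t) = 17 - 6·t 1 vez. Derivando la velocidad, obtenemos la aceleración: a(t) = -6. Tenemos la aceleración a(t) = -6. Sustituyendo t = 2: a(2) = -6.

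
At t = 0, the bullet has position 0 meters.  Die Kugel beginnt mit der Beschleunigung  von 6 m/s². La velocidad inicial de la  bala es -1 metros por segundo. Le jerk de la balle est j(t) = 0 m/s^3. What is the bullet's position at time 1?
We must find the integral of our jerk equation j(t) = 0 3 times. Integrating jerk and using the initial condition a(0) = 6, we get a(t) = 6. Finding the antiderivative of a(t) and using v(0) = -1: v(t) = 6·t - 1. Taking ∫v(t)dt and applying x(0) = 0, we find x(t) = 3·t^2 - t. We have position x(t) = 3·t^2 - t. Substituting t = 1: x(1) = 2.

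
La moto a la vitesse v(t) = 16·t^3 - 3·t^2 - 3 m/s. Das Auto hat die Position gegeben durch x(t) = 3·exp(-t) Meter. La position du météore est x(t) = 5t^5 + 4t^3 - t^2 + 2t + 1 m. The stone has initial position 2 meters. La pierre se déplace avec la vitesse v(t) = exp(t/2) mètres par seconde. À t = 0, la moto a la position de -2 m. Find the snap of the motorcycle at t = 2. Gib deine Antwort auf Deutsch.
Um dies zu lösen, müssen wir 3 Ableitungen unserer Gleichung für die Geschwindigkeit v(t) = 16·t^3 - 3·t^2 - 3 nehmen. Mit d/dt von v(t) finden wir a(t) = 48·t^2 - 6·t. Durch Ableiten von der Beschleunigung erhalten wir den Ruck: j(t) = 96·t - 6. Mit d/dt von j(t) finden wir s(t) = 96. Wir haben den Snap s(t) = 96. Durch Einsetzen von t = 2: s(2) = 96.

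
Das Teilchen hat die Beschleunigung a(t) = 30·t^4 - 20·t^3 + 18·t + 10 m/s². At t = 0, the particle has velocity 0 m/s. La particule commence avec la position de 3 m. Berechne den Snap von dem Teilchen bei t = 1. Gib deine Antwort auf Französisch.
En partant de l'accélération a(t) = 30·t^4 - 20·t^3 + 18·t + 10, nous prenons 2 dérivées. En dérivant l'accélération, nous obtenons le jerk: j(t) = 120·t^3 - 60·t^2 + 18. En prenant d/dt de j(t), nous trouvons s(t) = 360·t^2 - 120·t. En utilisant s(t) = 360·t^2 - 120·t et en substituant t = 1, nous trouvons s = 240.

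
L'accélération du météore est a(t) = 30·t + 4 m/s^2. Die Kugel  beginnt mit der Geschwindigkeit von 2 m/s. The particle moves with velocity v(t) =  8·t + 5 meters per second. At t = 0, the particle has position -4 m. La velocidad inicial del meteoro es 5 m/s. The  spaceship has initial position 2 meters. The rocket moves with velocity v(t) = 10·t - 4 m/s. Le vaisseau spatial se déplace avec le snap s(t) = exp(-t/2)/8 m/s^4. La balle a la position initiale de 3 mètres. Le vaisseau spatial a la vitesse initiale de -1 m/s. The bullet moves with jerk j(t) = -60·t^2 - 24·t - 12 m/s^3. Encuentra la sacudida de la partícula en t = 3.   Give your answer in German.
Um dies zu lösen, müssen wir 2 Ableitungen unserer Gleichung für die Geschwindigkeit v(t) = 8·t + 5 nehmen. Durch Ableiten von der Geschwindigkeit erhalten wir die Beschleunigung: a(t) = 8. Durch Ableiten von der Beschleunigung erhalten wir den Ruck: j(t) = 0. Mit j(t) = 0 und Einsetzen von t = 3, finden wir j = 0.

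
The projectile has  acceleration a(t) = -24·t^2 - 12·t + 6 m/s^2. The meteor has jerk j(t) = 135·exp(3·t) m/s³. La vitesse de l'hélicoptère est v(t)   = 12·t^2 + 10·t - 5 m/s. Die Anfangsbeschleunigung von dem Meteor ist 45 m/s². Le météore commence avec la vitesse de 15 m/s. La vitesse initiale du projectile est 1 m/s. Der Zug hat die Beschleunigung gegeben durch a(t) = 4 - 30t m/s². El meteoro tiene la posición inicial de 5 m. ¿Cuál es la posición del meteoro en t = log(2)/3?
Partiendo de la sacudida j(t) = 135·exp(3·t), tomamos 3 integrales. La antiderivada de la sacudida, con a(0) = 45, da la aceleración: a(t) = 45·exp(3·t). La antiderivada de la aceleración, con v(0) = 15, da la velocidad: v(t) = 15·exp(3·t). La antiderivada de la velocidad, con x(0) = 5, da la posición: x(t) = 5·exp(3·t). De la ecuación de la posición x(t) = 5·exp(3·t), sustituimos t = log(2)/3 para obtener x = 10.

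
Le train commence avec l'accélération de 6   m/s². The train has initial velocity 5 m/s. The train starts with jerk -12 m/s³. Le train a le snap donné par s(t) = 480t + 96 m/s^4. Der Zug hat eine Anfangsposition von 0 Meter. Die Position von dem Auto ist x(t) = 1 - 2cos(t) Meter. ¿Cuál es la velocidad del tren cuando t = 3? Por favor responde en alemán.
Wir müssen das Integral unserer Gleichung für den Snap s(t) = 480·t + 96 3-mal finden. Das Integral von dem Snap, mit j(0) = -12, ergibt den Ruck: j(t) = 240·t^2 + 96·t - 12. Durch Integration von dem Ruck und Verwendung der Anfangsbedingung a(0) = 6, erhalten wir a(t) = 80·t^3 + 48·t^2 - 12·t + 6. Die Stammfunktion von der Beschleunigung, mit v(0) = 5, ergibt die Geschwindigkeit: v(t) = 20·t^4 + 16·t^3 - 6·t^2 + 6·t + 5. Wir haben die Geschwindigkeit v(t) = 20·t^4 + 16·t^3 - 6·t^2 + 6·t + 5. Durch Einsetzen von t = 3: v(3) = 2021.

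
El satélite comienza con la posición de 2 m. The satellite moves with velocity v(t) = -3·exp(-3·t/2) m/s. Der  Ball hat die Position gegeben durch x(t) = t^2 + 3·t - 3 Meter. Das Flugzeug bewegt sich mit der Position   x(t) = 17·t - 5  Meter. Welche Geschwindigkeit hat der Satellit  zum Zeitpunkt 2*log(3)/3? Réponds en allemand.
Aus der Gleichung für die Geschwindigkeit v(t) = -3·exp(-3·t/2), setzen wir t = 2*log(3)/3 ein und erhalten v = -1.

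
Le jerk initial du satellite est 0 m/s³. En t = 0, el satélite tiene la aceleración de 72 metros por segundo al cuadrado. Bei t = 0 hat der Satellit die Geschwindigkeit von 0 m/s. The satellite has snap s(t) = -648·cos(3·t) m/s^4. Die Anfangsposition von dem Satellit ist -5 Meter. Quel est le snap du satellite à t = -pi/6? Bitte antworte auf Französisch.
Nous avons le snap s(t) = -648·cos(3·t). En substituant t = -pi/6: s(-pi/6) = 0.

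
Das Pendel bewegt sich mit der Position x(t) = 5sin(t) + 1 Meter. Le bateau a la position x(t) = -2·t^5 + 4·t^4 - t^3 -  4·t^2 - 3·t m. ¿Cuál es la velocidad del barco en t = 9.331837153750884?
Para resolver esto, necesitamos tomar 1 derivada de nuestra ecuación de la posición x(t) = -2·t^5 + 4·t^4 - t^3 - 4·t^2 - 3·t. La derivada de la posición da la velocidad: v(t) = -10·t^4 + 16·t^3 - 3·t^2 - 8·t - 3. Tenemos la velocidad v(t) = -10·t^4 + 16·t^3 - 3·t^2 - 8·t - 3. Sustituyendo t = 9.331837153750884: v(9.331837153750884) = -63171.3771938339.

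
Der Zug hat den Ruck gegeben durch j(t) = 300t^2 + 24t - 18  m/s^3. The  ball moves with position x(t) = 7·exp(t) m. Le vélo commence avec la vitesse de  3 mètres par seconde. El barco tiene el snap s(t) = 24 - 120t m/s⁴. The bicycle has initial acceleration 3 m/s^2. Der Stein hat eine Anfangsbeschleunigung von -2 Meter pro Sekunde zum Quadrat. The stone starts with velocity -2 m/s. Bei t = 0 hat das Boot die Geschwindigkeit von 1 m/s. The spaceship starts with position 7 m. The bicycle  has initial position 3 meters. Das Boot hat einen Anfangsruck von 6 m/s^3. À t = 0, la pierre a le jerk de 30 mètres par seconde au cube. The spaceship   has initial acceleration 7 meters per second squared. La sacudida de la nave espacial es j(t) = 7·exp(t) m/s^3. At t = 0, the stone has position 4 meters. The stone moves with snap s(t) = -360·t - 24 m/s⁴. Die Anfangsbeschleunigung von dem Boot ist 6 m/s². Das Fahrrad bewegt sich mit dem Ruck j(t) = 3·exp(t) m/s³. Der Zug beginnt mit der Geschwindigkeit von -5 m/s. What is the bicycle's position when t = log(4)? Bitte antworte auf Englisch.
Starting from jerk j(t) = 3·exp(t), we take 3 antiderivatives. The antiderivative of jerk is acceleration. Using a(0) = 3, we get a(t) = 3·exp(t). The antiderivative of acceleration is velocity. Using v(0) = 3, we get v(t) = 3·exp(t). The antiderivative of velocity is position. Using x(0) = 3, we get x(t) = 3·exp(t). We have position x(t) = 3·exp(t). Substituting t = log(4): x(log(4)) = 12.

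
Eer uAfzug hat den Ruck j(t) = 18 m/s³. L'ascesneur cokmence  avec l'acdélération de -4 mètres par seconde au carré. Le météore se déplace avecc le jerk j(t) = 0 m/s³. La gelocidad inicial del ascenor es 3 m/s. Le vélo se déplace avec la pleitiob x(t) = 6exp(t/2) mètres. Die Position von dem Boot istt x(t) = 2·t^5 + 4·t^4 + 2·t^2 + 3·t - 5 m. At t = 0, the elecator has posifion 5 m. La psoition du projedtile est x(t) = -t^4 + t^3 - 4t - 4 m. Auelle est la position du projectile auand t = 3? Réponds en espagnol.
Tenemos la posición x(t) = -t^4 + t^3 - 4·t - 4. Sustituyendo t = 3: x(3) = -70.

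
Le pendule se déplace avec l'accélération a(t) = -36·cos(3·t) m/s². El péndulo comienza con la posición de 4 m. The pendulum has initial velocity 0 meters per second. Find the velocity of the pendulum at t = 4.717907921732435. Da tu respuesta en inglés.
To find the answer, we compute 1 integral of a(t) = -36·cos(3·t). The integral of acceleration, with v(0) = 0, gives velocity: v(t) = -12·sin(3·t). Using v(t) = -12·sin(3·t) and substituting t = 4.717907921732435, we find v = -11.9983552670385.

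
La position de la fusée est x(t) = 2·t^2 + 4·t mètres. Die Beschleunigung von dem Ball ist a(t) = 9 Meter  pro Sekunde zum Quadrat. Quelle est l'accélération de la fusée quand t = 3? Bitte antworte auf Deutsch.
Ausgehend von der Position x(t) = 2·t^2 + 4·t, nehmen wir 2 Ableitungen. Mit d/dt von x(t) finden wir v(t) = 4·t + 4. Durch Ableiten von der Geschwindigkeit erhalten wir die Beschleunigung: a(t) = 4. Aus der Gleichung für die Beschleunigung a(t) = 4, setzen wir t = 3 ein und erhalten a = 4.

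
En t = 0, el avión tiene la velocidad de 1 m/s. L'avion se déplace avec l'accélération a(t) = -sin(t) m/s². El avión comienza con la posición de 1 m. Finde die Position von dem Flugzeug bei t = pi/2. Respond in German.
Wir müssen unsere Gleichung für die Beschleunigung a(t) = -sin(t) 2-mal integrieren. Mit ∫a(t)dt und Anwendung von v(0) = 1, finden wir v(t) = cos(t). Das Integral von der Geschwindigkeit, mit x(0) = 1, ergibt die Position: x(t) = sin(t) + 1. Wir haben die Position x(t) = sin(t) + 1. Durch Einsetzen von t = pi/2: x(pi/2) = 2.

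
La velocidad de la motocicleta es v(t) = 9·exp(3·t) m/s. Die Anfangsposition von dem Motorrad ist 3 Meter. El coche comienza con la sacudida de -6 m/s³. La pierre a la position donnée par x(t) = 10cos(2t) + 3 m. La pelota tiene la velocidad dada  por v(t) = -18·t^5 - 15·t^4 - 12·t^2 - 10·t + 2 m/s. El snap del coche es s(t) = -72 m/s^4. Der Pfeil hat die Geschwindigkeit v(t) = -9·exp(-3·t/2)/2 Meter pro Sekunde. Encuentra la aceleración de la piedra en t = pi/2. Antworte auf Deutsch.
Wir müssen unsere Gleichung für die Position x(t) = 10·cos(2·t) + 3 2-mal ableiten. Durch Ableiten von der Position erhalten wir die Geschwindigkeit: v(t) = -20·sin(2·t). Mit d/dt von v(t) finden wir a(t) = -40·cos(2·t). Wir haben die Beschleunigung a(t) = -40·cos(2·t). Durch Einsetzen von t = pi/2: a(pi/2) = 40.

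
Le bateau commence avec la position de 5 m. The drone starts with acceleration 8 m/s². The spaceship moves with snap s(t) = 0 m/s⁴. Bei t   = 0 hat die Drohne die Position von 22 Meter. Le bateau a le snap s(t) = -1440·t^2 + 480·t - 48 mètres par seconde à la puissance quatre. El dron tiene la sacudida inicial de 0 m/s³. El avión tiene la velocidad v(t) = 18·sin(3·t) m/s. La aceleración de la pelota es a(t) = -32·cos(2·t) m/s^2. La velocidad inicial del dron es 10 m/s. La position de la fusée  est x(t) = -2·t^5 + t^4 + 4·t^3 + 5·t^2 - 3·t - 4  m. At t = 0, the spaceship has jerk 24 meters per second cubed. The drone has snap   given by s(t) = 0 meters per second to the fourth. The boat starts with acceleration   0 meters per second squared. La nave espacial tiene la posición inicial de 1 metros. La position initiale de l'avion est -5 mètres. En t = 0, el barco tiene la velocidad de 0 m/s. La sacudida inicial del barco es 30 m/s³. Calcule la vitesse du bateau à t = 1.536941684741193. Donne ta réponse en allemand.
Um dies zu lösen, müssen wir 3 Stammfunktionen unserer Gleichung für den Snap s(t) = -1440·t^2 + 480·t - 48 finden. Durch Integration von dem Snap und Verwendung der Anfangsbedingung j(0) = 30, erhalten wir j(t) = -480·t^3 + 240·t^2 - 48·t + 30. Durch Integration von dem Ruck und Verwendung der Anfangsbedingung a(0) = 0, erhalten wir a(t) = 2·t·(-60·t^3 + 40·t^2 - 12·t + 15). Durch Integration von der Beschleunigung und Verwendung der Anfangsbedingung v(0) = 0, erhalten wir v(t) = t^2·(-24·t^3 + 20·t^2 - 8·t + 15). Wir haben die Geschwindigkeit v(t) = t^2·(-24·t^3 + 20·t^2 - 8·t + 15). Durch Einsetzen von t = 1.536941684741193: v(1.536941684741193) = -87.8377605410366.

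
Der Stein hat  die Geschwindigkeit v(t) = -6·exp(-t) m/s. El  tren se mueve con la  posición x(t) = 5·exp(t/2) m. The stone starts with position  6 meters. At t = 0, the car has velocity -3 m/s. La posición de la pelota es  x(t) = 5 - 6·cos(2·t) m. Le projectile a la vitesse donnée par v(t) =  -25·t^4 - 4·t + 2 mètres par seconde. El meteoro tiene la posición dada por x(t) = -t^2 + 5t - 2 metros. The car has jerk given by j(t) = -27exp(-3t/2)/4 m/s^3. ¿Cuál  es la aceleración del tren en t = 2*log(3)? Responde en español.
Para resolver esto, necesitamos tomar 2 derivadas de nuestra ecuación de la posición x(t) = 5·exp(t/2). La derivada de la posición da la velocidad: v(t) = 5·exp(t/2)/2. Tomando d/dt de v(t), encontramos a(t) = 5·exp(t/2)/4. Tenemos la aceleración a(t) = 5·exp(t/2)/4. Sustituyendo t = 2*log(3): a(2*log(3)) = 15/4.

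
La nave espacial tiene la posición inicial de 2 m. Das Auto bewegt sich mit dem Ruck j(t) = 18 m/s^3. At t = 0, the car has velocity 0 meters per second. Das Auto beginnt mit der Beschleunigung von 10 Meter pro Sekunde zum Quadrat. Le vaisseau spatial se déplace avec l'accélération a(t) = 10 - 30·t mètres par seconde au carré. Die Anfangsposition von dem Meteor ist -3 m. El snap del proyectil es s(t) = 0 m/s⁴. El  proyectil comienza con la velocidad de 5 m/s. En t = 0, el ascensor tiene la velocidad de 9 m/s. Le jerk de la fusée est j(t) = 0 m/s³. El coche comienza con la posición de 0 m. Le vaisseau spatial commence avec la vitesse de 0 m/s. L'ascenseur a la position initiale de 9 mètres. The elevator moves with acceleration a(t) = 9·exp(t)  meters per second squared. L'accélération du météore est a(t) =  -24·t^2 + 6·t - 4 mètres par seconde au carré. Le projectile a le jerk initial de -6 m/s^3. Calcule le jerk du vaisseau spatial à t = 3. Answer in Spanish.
Para resolver esto, necesitamos tomar 1 derivada de nuestra ecuación de la aceleración a(t) = 10 - 30·t. Tomando d/dt de a(t), encontramos j(t) = -30. Tenemos la sacudida j(t) = -30. Sustituyendo t = 3: j(3) = -30.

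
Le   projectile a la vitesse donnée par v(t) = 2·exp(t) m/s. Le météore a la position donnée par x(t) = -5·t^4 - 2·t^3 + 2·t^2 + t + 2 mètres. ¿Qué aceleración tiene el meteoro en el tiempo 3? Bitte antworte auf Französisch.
Pour résoudre ceci, nous devons prendre 2 dérivées de notre équation de la position x(t) = -5·t^4 - 2·t^3 + 2·t^2 + t + 2. La dérivée de la position donne la vitesse: v(t) = -20·t^3 - 6·t^2 + 4·t + 1. En prenant d/dt de v(t), nous trouvons a(t) = -60·t^2 - 12·t + 4. De l'équation de l'accélération a(t) = -60·t^2 - 12·t + 4, nous substituons t = 3 pour obtenir a = -572.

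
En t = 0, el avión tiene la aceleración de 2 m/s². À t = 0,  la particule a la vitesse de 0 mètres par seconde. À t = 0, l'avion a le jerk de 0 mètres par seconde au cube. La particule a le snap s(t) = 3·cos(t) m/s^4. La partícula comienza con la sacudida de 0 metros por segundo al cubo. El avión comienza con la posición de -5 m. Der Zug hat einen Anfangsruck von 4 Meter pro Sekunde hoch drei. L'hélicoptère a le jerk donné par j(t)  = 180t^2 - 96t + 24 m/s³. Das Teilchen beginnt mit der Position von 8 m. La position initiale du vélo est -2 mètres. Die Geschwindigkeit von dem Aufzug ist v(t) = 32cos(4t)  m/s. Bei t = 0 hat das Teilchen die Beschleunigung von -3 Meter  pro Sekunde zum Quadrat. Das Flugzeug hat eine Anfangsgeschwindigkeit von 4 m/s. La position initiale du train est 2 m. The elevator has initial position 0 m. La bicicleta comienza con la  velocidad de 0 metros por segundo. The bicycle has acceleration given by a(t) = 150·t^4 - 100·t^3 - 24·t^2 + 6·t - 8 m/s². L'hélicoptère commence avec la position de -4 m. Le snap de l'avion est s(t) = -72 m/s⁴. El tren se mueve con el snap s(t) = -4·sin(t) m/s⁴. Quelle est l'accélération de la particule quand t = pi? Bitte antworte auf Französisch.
Pour résoudre ceci, nous devons prendre 2 primitives de notre équation du snap s(t) = 3·cos(t). La primitive du snap est le jerk. En utilisant j(0) = 0, nous obtenons j(t) = 3·sin(t). La primitive du jerk, avec a(0) = -3, donne l'accélération: a(t) = -3·cos(t). En utilisant a(t) = -3·cos(t) et en substituant t = pi, nous trouvons a = 3.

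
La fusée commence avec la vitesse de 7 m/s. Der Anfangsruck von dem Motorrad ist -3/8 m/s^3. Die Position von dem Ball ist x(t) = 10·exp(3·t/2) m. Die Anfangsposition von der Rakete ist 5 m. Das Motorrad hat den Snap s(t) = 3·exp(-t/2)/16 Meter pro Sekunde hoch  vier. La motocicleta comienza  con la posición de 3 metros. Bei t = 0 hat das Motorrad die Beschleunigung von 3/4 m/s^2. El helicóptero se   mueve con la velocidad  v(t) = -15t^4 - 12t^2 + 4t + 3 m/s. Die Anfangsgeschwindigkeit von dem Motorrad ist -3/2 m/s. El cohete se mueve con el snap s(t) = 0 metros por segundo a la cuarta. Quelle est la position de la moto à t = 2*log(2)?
En partant du snap s(t) = 3·exp(-t/2)/16, nous prenons 4 primitives. L'intégrale du snap, avec j(0) = -3/8, donne le jerk: j(t) = -3·exp(-t/2)/8. En intégrant le jerk et en utilisant la condition initiale a(0) = 3/4, nous obtenons a(t) = 3·exp(-t/2)/4. La primitive de l'accélération, avec v(0) = -3/2, donne la vitesse: v(t) = -3·exp(-t/2)/2. En intégrant la vitesse et en utilisant la condition initiale x(0) = 3, nous obtenons x(t) = 3·exp(-t/2). En utilisant x(t) = 3·exp(-t/2) et en substituant t = 2*log(2), nous trouvons x = 3/2.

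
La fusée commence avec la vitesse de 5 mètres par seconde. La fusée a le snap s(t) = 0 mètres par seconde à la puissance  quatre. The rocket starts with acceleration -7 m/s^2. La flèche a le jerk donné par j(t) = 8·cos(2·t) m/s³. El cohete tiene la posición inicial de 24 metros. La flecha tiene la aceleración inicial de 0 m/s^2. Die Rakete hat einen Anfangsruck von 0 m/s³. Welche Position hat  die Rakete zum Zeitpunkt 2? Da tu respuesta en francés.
En partant du snap s(t) = 0, nous prenons 4 primitives. La primitive du snap, avec j(0) = 0, donne le jerk: j(t) = 0. L'intégrale du jerk, avec a(0) = -7, donne l'accélération: a(t) = -7. La primitive de l'accélération est la vitesse. En utilisant v(0) = 5, nous obtenons v(t) = 5 - 7·t. L'intégrale de la vitesse est la position. En utilisant x(0) = 24, nous obtenons x(t) = -7·t^2/2 + 5·t + 24. En utilisant x(t) = -7·t^2/2 + 5·t + 24 et en substituant t = 2, nous trouvons x = 20.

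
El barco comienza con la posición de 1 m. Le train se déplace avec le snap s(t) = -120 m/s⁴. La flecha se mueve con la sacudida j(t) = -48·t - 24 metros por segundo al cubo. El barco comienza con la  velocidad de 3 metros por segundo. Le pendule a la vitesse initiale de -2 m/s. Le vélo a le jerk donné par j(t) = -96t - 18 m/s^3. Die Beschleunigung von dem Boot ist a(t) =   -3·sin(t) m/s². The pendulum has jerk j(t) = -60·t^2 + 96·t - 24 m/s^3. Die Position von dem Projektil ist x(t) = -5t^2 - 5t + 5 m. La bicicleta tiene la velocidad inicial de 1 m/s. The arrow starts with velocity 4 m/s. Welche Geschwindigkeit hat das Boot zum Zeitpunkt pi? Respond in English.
To find the answer, we compute 1 antiderivative of a(t) = -3·sin(t). Taking ∫a(t)dt and applying v(0) = 3, we find v(t) = 3·cos(t). We have velocity v(t) = 3·cos(t). Substituting t = pi: v(pi) = -3.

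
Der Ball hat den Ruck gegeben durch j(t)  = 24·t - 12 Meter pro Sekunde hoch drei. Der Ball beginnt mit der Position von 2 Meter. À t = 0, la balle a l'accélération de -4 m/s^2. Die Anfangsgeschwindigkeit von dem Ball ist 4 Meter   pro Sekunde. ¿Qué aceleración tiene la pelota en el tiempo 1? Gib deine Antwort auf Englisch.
To find the answer, we compute 1 integral of j(t) = 24·t - 12. Integrating jerk and using the initial condition a(0) = -4, we get a(t) = 12·t^2 - 12·t - 4. From the given acceleration equation a(t) = 12·t^2 - 12·t - 4, we substitute t = 1 to get a = -4.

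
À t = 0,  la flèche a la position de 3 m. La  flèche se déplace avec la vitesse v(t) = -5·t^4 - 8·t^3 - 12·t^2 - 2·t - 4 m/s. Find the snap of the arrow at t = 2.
To solve this, we need to take 3 derivatives of our velocity equation v(t) = -5·t^4 - 8·t^3 - 12·t^2 - 2·t - 4. Taking d/dt of v(t), we find a(t) = -20·t^3 - 24·t^2 - 24·t - 2. The derivative of acceleration gives jerk: j(t) = -60·t^2 - 48·t - 24. Taking d/dt of j(t), we find s(t) = -120·t - 48. From the given snap equation s(t) = -120·t - 48, we substitute t = 2 to get s = -288.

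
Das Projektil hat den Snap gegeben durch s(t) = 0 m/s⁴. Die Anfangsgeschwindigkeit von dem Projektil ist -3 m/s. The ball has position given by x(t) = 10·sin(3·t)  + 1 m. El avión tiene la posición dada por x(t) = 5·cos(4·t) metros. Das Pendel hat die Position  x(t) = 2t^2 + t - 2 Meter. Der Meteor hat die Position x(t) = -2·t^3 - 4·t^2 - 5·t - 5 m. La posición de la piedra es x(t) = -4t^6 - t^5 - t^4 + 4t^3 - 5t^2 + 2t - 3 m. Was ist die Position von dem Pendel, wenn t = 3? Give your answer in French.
Nous avons la position x(t) = 2·t^2 + t - 2. En substituant t = 3: x(3) = 19.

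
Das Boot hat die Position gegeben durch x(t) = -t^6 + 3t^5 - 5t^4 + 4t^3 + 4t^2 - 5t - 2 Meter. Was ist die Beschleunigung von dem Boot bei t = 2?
Ausgehend von der Position x(t) = -t^6 + 3·t^5 - 5·t^4 + 4·t^3 + 4·t^2 - 5·t - 2, nehmen wir 2 Ableitungen. Die Ableitung von der Position ergibt die Geschwindigkeit: v(t) = -6·t^5 + 15·t^4 - 20·t^3 + 12·t^2 + 8·t - 5. Mit d/dt von v(t) finden wir a(t) = -30·t^4 + 60·t^3 - 60·t^2 + 24·t + 8. Mit a(t) = -30·t^4 + 60·t^3 - 60·t^2 + 24·t + 8 und Einsetzen von t = 2, finden wir a = -184.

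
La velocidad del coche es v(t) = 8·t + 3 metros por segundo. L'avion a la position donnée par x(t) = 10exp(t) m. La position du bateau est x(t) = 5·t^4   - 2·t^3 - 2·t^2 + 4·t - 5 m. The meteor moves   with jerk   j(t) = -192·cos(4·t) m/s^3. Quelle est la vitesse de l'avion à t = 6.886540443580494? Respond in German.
Um dies zu lösen, müssen wir 1 Ableitung unserer Gleichung für die Position x(t) = 10·exp(t) nehmen. Die Ableitung von der Position ergibt die Geschwindigkeit: v(t) = 10·exp(t). Wir haben die Geschwindigkeit v(t) = 10·exp(t). Durch Einsetzen von t = 6.886540443580494: v(6.886540443580494) = 9790.08616265850.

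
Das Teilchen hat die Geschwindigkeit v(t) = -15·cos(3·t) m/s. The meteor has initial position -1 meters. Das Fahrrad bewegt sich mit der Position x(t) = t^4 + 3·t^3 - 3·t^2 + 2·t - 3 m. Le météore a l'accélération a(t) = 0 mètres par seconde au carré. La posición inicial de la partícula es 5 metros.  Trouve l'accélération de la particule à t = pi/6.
Pour résoudre ceci, nous devons prendre 1 dérivée de notre équation de la vitesse v(t) = -15·cos(3·t). La dérivée de la vitesse donne l'accélération: a(t) = 45·sin(3·t). De l'équation de l'accélération a(t) = 45·sin(3·t), nous substituons t = pi/6 pour obtenir a = 45.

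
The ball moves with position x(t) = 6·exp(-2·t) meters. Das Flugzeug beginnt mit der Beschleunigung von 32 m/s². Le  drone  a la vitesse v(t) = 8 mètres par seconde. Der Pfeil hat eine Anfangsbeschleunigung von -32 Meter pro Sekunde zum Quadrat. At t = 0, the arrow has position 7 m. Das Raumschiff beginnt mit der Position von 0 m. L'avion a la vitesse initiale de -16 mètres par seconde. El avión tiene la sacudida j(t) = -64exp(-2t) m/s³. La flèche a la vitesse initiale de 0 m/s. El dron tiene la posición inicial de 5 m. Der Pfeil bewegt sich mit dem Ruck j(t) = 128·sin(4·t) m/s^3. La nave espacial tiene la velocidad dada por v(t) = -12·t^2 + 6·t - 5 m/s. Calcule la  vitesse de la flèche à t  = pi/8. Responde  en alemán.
Ausgehend von dem Ruck j(t) = 128·sin(4·t), nehmen wir 2 Integrale. Durch Integration von dem Ruck und Verwendung der Anfangsbedingung a(0) = -32, erhalten wir a(t) = -32·cos(4·t). Durch Integration von der Beschleunigung und Verwendung der Anfangsbedingung v(0) = 0, erhalten wir v(t) = -8·sin(4·t). Aus der Gleichung für die Geschwindigkeit v(t) = -8·sin(4·t), setzen wir t = pi/8 ein und erhalten v = -8.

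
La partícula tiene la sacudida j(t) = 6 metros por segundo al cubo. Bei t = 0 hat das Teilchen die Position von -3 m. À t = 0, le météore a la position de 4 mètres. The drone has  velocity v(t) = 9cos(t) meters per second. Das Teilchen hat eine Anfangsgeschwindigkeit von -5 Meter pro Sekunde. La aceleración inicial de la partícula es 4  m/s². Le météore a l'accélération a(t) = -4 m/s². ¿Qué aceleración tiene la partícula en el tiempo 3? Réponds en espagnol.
Necesitamos integrar nuestra ecuación de la sacudida j(t) = 6 1 vez. Tomando ∫j(t)dt y aplicando a(0) = 4, encontramos a(t) = 6·t + 4. Tenemos la aceleración a(t) = 6·t + 4. Sustituyendo t = 3: a(3) = 22.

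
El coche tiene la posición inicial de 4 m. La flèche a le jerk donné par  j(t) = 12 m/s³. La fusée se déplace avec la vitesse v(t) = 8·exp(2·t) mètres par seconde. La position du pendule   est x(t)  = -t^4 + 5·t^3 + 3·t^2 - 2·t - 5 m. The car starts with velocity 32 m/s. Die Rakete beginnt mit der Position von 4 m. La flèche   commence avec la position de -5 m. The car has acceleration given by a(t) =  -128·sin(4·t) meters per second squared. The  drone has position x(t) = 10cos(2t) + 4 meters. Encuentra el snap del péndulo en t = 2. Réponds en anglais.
We must differentiate our position equation x(t) = -t^4 + 5·t^3 + 3·t^2 - 2·t - 5 4 times. Differentiating position, we get velocity: v(t) = -4·t^3 + 15·t^2 + 6·t - 2. Taking d/dt of v(t), we find a(t) = -12·t^2 + 30·t + 6. Differentiating acceleration, we get jerk: j(t) = 30 - 24·t. Taking d/dt of j(t), we find s(t) = -24. Using s(t) = -24 and substituting t = 2, we find s = -24.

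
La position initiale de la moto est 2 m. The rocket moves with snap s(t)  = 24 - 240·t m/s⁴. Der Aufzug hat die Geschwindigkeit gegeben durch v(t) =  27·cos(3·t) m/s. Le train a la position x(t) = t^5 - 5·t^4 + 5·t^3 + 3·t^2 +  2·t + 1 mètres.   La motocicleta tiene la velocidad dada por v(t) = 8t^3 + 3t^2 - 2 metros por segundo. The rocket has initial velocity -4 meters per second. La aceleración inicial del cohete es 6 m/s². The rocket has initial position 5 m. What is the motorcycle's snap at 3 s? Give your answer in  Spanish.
Partiendo de la velocidad v(t) = 8·t^3 + 3·t^2 - 2, tomamos 3 derivadas. Tomando d/dt de v(t), encontramos a(t) = 24·t^2 + 6·t. Derivando la aceleración, obtenemos la sacudida: j(t) = 48·t + 6. Tomando d/dt de j(t), encontramos s(t) = 48. De la ecuación del snap s(t) = 48, sustituimos t = 3 para obtener s = 48.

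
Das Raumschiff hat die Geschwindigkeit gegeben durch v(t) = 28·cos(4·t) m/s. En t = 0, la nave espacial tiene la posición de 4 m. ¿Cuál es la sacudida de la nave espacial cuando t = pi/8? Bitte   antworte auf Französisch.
En partant de la vitesse v(t) = 28·cos(4·t), nous prenons 2 dérivées. En prenant d/dt de v(t), nous trouvons a(t) = -112·sin(4·t). En prenant d/dt de a(t), nous trouvons j(t) = -448·cos(4·t). Nous avons le jerk j(t) = -448·cos(4·t). En substituant t = pi/8: j(pi/8) = 0.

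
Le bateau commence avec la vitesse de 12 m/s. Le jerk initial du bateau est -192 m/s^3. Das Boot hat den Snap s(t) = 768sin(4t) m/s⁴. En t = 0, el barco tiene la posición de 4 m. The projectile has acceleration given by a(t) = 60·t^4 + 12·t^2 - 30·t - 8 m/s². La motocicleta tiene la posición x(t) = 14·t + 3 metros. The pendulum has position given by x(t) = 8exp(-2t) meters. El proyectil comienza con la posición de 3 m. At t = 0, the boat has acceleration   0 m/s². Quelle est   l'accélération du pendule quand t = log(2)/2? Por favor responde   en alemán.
Wir müssen unsere Gleichung für die Position x(t) = 8·exp(-2·t) 2-mal ableiten. Die Ableitung von der Position ergibt die Geschwindigkeit: v(t) = -16·exp(-2·t). Mit d/dt von v(t) finden wir a(t) = 32·exp(-2·t). Aus der Gleichung für die Beschleunigung a(t) = 32·exp(-2·t), setzen wir t = log(2)/2 ein und erhalten a = 16.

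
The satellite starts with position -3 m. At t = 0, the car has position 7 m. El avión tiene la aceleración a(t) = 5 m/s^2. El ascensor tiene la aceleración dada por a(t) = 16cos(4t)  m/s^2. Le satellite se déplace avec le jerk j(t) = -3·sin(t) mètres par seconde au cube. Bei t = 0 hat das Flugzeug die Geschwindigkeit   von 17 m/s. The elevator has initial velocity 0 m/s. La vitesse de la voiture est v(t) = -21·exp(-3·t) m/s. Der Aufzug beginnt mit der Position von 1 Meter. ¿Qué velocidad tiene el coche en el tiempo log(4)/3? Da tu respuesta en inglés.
From the given velocity equation v(t) = -21·exp(-3·t), we substitute t = log(4)/3 to get v = -21/4.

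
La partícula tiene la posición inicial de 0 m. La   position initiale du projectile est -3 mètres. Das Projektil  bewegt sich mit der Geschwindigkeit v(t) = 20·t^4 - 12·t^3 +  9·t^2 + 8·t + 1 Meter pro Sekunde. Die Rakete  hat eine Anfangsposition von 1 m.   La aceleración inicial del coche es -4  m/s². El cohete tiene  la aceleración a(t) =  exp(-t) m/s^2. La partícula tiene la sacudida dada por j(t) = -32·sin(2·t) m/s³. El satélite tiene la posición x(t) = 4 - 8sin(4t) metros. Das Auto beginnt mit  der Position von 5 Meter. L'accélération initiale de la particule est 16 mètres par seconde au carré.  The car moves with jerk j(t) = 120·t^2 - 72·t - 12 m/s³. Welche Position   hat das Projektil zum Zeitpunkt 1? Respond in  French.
Nous devons trouver la primitive de notre équation de la vitesse v(t) = 20·t^4 - 12·t^3 + 9·t^2 + 8·t + 1 1 fois. En prenant ∫v(t)dt et en appliquant x(0) = -3, nous trouvons x(t) = 4·t^5 - 3·t^4 + 3·t^3 + 4·t^2 + t - 3. Nous avons la position x(t) = 4·t^5 - 3·t^4 + 3·t^3 + 4·t^2 + t - 3. En substituant t = 1: x(1) = 6.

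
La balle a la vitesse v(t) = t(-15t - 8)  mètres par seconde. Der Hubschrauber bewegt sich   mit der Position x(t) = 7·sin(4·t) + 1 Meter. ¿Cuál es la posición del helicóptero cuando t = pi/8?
Tenemos la posición x(t) = 7·sin(4·t) + 1. Sustituyendo t = pi/8: x(pi/8) = 8.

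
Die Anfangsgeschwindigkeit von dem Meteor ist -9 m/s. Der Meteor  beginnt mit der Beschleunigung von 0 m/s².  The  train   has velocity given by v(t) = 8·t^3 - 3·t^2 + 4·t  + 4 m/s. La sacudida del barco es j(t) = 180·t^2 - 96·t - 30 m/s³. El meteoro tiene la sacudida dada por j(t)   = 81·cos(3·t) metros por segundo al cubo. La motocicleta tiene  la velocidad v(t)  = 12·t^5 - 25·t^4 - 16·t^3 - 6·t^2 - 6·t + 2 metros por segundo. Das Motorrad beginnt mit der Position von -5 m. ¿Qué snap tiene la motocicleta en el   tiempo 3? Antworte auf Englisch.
We must differentiate our velocity equation v(t) = 12·t^5 - 25·t^4 - 16·t^3 - 6·t^2 - 6·t + 2 3 times. Differentiating velocity, we get acceleration: a(t) = 60·t^4 - 100·t^3 - 48·t^2 - 12·t - 6. Taking d/dt of a(t), we find j(t) = 240·t^3 - 300·t^2 - 96·t - 12. The derivative of jerk gives snap: s(t) = 720·t^2 - 600·t - 96. We have snap s(t) = 720·t^2 - 600·t - 96. Substituting t = 3: s(3) = 4584.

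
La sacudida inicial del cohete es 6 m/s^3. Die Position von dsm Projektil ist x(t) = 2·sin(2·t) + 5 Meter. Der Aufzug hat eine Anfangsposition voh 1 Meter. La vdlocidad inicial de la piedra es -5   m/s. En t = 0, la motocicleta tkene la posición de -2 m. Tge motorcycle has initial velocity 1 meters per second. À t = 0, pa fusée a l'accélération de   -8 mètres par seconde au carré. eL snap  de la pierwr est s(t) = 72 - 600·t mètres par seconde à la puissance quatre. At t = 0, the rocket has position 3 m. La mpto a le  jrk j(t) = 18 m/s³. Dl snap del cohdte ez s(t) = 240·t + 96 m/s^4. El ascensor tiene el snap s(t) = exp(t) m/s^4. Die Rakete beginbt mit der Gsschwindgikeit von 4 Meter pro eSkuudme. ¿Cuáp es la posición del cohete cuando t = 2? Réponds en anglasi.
To solve this, we need to take 4 antiderivatives of our snap equation s(t) = 240·t + 96. Taking ∫s(t)dt and applying j(0) = 6, we find j(t) = 120·t^2 + 96·t + 6. Taking ∫j(t)dt and applying a(0) = -8, we find a(t) = 40·t^3 + 48·t^2 + 6·t - 8. The integral of acceleration, with v(0) = 4, gives velocity: v(t) = 10·t^4 + 16·t^3 + 3·t^2 - 8·t + 4. The integral of velocity, with x(0) = 3, gives position: x(t) = 2·t^5 + 4·t^4 + t^3 - 4·t^2 + 4·t + 3. We have position x(t) = 2·t^5 + 4·t^4 + t^3 - 4·t^2 + 4·t + 3. Substituting t = 2: x(2) = 131.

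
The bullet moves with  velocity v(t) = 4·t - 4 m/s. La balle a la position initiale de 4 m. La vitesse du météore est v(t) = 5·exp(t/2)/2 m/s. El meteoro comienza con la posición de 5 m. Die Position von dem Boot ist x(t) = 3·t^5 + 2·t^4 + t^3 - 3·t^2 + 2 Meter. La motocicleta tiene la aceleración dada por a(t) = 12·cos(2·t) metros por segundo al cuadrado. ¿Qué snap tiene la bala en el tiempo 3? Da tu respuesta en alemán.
Um dies zu lösen, müssen wir 3 Ableitungen unserer Gleichung für die Geschwindigkeit v(t) = 4·t - 4 nehmen. Die Ableitung von der Geschwindigkeit ergibt die Beschleunigung: a(t) = 4. Die Ableitung von der Beschleunigung ergibt den Ruck: j(t) = 0. Mit d/dt von j(t) finden wir s(t) = 0. Mit s(t) = 0 und Einsetzen von t = 3, finden wir s = 0.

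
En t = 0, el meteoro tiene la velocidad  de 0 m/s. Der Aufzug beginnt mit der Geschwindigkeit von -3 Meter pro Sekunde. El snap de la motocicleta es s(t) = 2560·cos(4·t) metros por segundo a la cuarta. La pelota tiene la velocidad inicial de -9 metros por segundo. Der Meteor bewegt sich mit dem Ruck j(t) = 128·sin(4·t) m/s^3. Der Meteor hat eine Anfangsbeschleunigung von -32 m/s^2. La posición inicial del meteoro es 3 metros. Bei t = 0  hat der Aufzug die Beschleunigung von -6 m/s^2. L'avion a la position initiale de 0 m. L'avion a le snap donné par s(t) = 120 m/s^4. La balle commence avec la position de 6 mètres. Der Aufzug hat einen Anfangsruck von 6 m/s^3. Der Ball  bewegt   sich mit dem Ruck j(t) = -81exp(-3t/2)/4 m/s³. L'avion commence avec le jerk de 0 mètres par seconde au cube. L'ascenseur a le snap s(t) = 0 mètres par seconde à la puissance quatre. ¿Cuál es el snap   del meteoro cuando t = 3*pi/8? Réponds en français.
Pour résoudre ceci, nous devons prendre 1 dérivée de notre équation du jerk j(t) = 128·sin(4·t). En prenant d/dt de j(t), nous trouvons s(t) = 512·cos(4·t). En utilisant s(t) = 512·cos(4·t) et en substituant t = 3*pi/8, nous trouvons s = 0.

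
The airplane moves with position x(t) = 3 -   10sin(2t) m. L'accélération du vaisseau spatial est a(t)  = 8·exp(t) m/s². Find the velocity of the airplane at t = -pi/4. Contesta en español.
Debemos derivar nuestra ecuación de la posición x(t) = 3 - 10·sin(2·t) 1 vez. La derivada de la posición da la velocidad: v(t) = -20·cos(2·t). Tenemos la velocidad v(t) = -20·cos(2·t). Sustituyendo t = -pi/4: v(-pi/4) = 0.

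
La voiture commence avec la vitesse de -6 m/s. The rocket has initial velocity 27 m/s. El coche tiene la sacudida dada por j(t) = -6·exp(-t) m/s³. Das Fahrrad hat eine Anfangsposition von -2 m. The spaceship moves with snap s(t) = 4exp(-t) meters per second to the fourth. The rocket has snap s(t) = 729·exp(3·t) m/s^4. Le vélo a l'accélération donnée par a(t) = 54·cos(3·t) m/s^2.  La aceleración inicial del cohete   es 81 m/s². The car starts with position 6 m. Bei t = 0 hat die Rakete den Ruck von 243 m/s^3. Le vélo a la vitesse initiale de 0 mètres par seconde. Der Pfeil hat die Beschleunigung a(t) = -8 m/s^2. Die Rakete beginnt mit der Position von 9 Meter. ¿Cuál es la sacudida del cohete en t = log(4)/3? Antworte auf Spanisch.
Necesitamos integrar nuestra ecuación del snap s(t) = 729·exp(3·t) 1 vez. La integral del snap es la sacudida. Usando j(0) = 243, obtenemos j(t) = 243·exp(3·t). De la ecuación de la sacudida j(t) = 243·exp(3·t), sustituimos t = log(4)/3 para obtener j = 972.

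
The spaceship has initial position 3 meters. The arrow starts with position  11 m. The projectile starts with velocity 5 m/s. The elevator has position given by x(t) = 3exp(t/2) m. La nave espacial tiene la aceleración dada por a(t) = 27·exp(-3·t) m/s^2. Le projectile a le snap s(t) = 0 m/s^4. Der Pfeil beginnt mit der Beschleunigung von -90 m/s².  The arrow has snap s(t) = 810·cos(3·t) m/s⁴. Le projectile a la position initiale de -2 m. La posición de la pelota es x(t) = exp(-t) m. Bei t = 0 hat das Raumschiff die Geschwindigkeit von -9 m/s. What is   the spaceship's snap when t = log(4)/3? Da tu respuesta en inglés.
We must differentiate our acceleration equation a(t) = 27·exp(-3·t) 2 times. Differentiating acceleration, we get jerk: j(t) = -81·exp(-3·t). The derivative of jerk gives snap: s(t) = 243·exp(-3·t). Using s(t) = 243·exp(-3·t) and substituting t = log(4)/3, we find s = 243/4.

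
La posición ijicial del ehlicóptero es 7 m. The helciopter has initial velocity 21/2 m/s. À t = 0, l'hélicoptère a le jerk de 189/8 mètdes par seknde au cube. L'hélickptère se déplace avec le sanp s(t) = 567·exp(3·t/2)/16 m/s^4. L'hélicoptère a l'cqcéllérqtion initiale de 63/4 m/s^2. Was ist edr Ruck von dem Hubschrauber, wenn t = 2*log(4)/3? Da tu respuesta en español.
Debemos encontrar la integral de nuestra ecuación del snap s(t) = 567·exp(3·t/2)/16 1 vez. Integrando el snap y usando la condición inicial j(0) = 189/8, obtenemos j(t) = 189·exp(3·t/2)/8. Tenemos la sacudida j(t) = 189·exp(3·t/2)/8. Sustituyendo t = 2*log(4)/3: j(2*log(4)/3) = 189/2.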